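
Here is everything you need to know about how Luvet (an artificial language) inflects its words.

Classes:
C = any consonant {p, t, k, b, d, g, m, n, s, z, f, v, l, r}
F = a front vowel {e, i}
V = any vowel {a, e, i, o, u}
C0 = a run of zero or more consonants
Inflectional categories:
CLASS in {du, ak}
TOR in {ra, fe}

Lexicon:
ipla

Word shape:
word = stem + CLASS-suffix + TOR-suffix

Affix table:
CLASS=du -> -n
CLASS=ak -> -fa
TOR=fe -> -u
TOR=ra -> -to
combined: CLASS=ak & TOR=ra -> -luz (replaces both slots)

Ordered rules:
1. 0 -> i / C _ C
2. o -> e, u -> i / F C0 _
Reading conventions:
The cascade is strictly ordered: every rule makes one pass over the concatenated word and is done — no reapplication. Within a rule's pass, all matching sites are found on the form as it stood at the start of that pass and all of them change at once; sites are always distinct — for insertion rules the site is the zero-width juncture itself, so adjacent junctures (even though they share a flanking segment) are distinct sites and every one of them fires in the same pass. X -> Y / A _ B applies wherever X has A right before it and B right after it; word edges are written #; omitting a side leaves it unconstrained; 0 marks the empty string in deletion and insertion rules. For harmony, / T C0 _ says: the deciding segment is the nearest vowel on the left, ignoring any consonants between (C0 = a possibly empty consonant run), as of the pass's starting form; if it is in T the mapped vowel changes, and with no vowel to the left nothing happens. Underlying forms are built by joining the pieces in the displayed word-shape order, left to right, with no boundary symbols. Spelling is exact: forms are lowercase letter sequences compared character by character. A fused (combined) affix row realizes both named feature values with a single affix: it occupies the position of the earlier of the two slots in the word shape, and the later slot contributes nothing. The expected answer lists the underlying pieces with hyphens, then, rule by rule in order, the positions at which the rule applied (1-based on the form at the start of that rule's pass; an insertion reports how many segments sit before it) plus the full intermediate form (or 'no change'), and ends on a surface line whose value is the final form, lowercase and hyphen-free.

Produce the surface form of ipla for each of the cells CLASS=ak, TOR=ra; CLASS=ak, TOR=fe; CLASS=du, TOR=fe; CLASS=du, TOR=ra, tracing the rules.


cell CLASS=ak, TOR=ra:
underlying: ipla-luz
1. 0 -> i / C _ C: inserts after position(s) 2: ipilaluz
2. o -> e, u -> i / F C0 _: no change
surface: ipilaluz

cell CLASS=ak, TOR=fe:
underlying: ipla-fa-u
1. 0 -> i / C _ C: inserts after position(s) 2: ipilafau
2. o -> e, u -> i / F C0 _: no change
surface: ipilafau

cell CLASS=du, TOR=fe:
underlying: ipla-n-u
1. 0 -> i / C _ C: inserts after position(s) 2: ipilanu
2. o -> e, u -> i / F C0 _: no change
surface: ipilanu

cell CLASS=du, TOR=ra:
underlying: ipla-n-to
1. 0 -> i / C _ C: inserts after position(s) 2, 5: ipilanito
2. o -> e, u -> i / F C0 _: fires at position(s) 9: ipilanite
surface: ipilanite


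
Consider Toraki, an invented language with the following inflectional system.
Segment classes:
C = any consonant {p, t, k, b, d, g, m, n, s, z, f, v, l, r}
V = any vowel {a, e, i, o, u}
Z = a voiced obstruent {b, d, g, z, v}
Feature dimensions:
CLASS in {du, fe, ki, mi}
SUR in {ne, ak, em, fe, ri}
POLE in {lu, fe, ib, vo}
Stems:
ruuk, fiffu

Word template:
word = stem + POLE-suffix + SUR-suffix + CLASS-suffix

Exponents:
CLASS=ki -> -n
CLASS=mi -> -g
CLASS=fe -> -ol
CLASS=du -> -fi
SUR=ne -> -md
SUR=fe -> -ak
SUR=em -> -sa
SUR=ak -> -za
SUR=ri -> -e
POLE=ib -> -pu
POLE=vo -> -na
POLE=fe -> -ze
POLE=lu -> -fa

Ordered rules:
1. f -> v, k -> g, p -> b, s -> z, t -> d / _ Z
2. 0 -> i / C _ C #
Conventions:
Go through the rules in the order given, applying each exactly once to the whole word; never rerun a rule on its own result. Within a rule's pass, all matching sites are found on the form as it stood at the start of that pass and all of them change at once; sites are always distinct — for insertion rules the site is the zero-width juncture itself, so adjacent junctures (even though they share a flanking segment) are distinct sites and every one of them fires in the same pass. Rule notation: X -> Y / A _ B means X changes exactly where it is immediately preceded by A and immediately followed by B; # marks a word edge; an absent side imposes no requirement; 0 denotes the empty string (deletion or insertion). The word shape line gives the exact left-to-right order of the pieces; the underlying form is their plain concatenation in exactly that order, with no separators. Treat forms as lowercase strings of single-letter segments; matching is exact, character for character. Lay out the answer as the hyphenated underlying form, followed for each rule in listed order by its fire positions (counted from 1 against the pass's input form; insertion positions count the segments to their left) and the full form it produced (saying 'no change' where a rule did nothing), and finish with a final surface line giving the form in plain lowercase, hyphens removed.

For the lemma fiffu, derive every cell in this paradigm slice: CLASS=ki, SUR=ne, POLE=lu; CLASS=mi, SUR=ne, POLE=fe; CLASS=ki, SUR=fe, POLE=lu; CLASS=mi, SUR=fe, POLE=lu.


cell CLASS=ki, SUR=ne, POLE=lu:
underlying: fiffu-fa-md-n
1. f -> v, k -> g, p -> b, s -> z, t -> d / _ Z: no change
2. 0 -> i / C _ C #: inserts after position(s) 9: fiffufamdin
surface: fiffufamdin

cell CLASS=mi, SUR=ne, POLE=fe:
underlying: fiffu-ze-md-g
1. f -> v, k -> g, p -> b, s -> z, t -> d / _ Z: no change
2. 0 -> i / C _ C #: inserts after position(s) 9: fiffuzemdig
surface: fiffuzemdig

cell CLASS=ki, SUR=fe, POLE=lu:
underlying: fiffu-fa-ak-n
1. f -> v, k -> g, p -> b, s -> z, t -> d / _ Z: no change
2. 0 -> i / C _ C #: inserts after position(s) 9: fiffufaakin
surface: fiffufaakin

cell CLASS=mi, SUR=fe, POLE=lu:
underlying: fiffu-fa-ak-g
1. f -> v, k -> g, p -> b, s -> z, t -> d / _ Z: fires at position(s) 9: fiffufaagg
2. 0 -> i / C _ C #: inserts after position(s) 9: fiffufaagig
surface: fiffufaagig


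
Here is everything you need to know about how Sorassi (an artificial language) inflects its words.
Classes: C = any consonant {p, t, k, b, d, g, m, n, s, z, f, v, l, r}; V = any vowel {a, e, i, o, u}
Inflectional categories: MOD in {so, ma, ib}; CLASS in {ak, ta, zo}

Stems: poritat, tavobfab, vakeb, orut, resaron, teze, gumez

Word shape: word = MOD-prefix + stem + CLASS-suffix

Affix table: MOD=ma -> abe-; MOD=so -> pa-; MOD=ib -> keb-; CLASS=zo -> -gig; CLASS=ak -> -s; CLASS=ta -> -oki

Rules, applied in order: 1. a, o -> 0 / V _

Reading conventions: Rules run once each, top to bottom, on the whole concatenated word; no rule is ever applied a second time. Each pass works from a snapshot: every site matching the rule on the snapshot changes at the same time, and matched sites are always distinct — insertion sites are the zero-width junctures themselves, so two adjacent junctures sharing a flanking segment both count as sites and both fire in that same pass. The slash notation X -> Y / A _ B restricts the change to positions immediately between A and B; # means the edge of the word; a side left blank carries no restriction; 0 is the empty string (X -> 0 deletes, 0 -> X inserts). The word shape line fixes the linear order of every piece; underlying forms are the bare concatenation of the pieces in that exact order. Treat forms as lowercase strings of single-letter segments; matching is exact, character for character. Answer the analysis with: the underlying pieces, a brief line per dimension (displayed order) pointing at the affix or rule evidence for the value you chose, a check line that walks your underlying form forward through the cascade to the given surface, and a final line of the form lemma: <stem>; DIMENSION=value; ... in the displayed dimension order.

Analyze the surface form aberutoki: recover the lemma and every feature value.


underlying: abe-orut-oki
MOD=ma - signalled by the affix abe-
CLASS=ta - signalled by the affix -oki
check: abeorutoki -> aberutoki
lemma: orut; MOD=ma; CLASS=ta


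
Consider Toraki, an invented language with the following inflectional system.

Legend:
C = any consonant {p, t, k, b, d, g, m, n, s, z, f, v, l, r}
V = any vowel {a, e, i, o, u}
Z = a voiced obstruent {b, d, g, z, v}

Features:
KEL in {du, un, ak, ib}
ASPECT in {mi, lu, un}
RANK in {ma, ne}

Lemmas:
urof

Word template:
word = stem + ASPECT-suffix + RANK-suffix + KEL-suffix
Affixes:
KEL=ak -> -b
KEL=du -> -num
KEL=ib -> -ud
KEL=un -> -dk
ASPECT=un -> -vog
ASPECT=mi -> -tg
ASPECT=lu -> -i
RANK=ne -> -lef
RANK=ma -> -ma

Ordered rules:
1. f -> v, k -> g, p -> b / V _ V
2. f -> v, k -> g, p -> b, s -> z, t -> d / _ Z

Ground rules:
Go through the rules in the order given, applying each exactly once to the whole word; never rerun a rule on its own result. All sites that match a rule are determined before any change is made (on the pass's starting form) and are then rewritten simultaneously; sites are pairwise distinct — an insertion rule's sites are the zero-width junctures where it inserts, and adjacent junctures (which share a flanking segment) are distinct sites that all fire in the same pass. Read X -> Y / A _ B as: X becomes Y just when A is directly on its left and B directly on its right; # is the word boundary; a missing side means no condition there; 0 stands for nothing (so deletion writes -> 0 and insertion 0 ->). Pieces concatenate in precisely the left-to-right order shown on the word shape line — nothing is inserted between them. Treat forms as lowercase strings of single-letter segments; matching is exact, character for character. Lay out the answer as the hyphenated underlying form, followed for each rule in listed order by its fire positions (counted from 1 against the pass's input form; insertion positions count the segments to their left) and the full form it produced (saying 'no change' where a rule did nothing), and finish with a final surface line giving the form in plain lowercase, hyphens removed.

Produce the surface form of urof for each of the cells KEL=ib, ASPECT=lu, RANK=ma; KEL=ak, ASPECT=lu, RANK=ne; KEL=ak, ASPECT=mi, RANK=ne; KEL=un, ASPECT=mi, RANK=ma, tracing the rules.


cell KEL=ib, ASPECT=lu, RANK=ma:
underlying: urof-i-ma-ud
1. f -> v, k -> g, p -> b / V _ V: fires at position(s) 4: urovimaud
2. f -> v, k -> g, p -> b, s -> z, t -> d / _ Z: no change
surface: urovimaud

cell KEL=ak, ASPECT=lu, RANK=ne:
underlying: urof-i-lef-b
1. f -> v, k -> g, p -> b / V _ V: fires at position(s) 4: urovilefb
2. f -> v, k -> g, p -> b, s -> z, t -> d / _ Z: fires at position(s) 8: urovilevb
surface: urovilevb

cell KEL=ak, ASPECT=mi, RANK=ne:
underlying: urof-tg-lef-b
1. f -> v, k -> g, p -> b / V _ V: no change
2. f -> v, k -> g, p -> b, s -> z, t -> d / _ Z: fires at position(s) 5, 9: urofdglevb
surface: urofdglevb

cell KEL=un, ASPECT=mi, RANK=ma:
underlying: urof-tg-ma-dk
1. f -> v, k -> g, p -> b / V _ V: no change
2. f -> v, k -> g, p -> b, s -> z, t -> d / _ Z: fires at position(s) 5: urofdgmadk
surface: urofdgmadk


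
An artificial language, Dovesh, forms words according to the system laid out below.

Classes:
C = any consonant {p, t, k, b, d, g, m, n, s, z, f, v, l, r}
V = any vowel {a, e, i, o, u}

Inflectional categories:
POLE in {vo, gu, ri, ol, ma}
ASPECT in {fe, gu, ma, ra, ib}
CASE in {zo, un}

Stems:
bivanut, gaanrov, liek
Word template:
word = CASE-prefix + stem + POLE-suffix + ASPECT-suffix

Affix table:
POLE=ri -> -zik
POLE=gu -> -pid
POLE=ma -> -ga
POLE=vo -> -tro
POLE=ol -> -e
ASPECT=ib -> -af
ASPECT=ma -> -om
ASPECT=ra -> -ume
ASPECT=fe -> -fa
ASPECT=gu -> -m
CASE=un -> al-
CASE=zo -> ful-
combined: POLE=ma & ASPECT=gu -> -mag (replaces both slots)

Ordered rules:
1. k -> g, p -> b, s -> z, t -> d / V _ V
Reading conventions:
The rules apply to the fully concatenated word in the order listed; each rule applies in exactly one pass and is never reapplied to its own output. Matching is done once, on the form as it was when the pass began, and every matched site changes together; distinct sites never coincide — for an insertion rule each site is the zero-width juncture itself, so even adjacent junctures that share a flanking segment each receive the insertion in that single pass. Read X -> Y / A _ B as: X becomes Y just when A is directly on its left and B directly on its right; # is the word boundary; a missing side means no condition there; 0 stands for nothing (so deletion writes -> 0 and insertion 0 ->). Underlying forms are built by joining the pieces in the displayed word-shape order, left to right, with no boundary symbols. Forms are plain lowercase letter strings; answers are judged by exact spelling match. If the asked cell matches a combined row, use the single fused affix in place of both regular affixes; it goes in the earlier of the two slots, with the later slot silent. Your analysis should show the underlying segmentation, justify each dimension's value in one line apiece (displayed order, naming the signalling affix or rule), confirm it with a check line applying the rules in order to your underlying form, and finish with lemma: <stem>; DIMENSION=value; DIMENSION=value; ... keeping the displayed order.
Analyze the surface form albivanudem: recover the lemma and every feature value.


underlying: al-bivanut-e-m
POLE=ol - signalled by the affix -e
ASPECT=gu - signalled by the affix -m
CASE=un - signalled by the affix al-
check: albivanutem -> albivanudem
lemma: bivanut; POLE=ol; ASPECT=gu; CASE=un


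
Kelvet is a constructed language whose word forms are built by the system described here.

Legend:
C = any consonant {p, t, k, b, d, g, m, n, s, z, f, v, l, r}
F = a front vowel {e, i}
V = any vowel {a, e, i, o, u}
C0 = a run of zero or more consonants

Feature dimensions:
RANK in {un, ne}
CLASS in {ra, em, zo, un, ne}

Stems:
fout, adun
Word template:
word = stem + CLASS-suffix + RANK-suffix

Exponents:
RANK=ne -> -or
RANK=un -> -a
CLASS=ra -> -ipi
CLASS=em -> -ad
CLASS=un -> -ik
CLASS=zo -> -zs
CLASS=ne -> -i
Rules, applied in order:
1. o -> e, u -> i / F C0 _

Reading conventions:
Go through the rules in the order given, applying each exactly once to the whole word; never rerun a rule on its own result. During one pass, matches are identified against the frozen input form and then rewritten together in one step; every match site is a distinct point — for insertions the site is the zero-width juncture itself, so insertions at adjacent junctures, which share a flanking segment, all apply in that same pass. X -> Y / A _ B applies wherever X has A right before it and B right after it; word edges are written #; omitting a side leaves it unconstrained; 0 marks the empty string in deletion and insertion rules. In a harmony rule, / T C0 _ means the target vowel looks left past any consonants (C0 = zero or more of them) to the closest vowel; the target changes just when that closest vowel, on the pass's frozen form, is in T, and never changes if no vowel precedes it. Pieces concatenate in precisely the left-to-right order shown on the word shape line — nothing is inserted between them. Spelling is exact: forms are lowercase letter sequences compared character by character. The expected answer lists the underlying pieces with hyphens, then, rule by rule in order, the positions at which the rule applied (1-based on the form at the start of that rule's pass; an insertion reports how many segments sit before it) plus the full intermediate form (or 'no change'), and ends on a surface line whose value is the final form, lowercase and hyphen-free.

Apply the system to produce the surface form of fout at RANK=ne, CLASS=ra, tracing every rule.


underlying: fout-ipi-or
1. o -> e, u -> i / F C0 _: fires at position(s) 8: foutipier
surface: foutipier


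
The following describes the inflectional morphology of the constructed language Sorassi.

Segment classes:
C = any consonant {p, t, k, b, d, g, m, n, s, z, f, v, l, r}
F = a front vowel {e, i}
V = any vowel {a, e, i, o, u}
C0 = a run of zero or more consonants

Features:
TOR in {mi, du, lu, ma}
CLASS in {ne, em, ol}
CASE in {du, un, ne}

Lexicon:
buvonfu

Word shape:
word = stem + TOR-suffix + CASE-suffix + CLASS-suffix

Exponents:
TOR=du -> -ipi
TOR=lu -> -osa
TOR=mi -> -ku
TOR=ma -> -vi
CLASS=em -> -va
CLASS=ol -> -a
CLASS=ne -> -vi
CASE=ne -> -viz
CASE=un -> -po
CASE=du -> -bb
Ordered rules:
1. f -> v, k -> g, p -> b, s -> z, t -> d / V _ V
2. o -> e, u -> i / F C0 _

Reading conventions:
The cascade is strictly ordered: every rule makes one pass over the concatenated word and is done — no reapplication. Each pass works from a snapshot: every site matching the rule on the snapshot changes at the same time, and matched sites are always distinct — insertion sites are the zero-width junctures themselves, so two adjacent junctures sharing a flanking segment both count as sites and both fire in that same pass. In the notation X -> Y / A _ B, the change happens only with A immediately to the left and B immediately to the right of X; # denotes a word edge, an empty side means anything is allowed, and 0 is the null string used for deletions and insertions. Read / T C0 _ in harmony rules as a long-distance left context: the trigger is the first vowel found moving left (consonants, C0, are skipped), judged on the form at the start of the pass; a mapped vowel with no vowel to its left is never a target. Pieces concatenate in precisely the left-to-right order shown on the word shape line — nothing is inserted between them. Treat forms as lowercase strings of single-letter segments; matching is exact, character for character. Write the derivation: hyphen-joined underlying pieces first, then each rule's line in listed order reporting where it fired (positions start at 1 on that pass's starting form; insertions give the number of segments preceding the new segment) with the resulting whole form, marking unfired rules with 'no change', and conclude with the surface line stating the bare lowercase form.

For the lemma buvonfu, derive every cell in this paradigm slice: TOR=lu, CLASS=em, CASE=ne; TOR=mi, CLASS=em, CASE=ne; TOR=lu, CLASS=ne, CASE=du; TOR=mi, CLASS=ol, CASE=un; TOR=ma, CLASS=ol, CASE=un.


cell TOR=lu, CLASS=em, CASE=ne:
underlying: buvonfu-osa-viz-va
1. f -> v, k -> g, p -> b, s -> z, t -> d / V _ V: fires at position(s) 9: buvonfuozavizva
2. o -> e, u -> i / F C0 _: no change
surface: buvonfuozavizva

cell TOR=mi, CLASS=em, CASE=ne:
underlying: buvonfu-ku-viz-va
1. f -> v, k -> g, p -> b, s -> z, t -> d / V _ V: fires at position(s) 8: buvonfuguvizva
2. o -> e, u -> i / F C0 _: no change
surface: buvonfuguvizva

cell TOR=lu, CLASS=ne, CASE=du:
underlying: buvonfu-osa-bb-vi
1. f -> v, k -> g, p -> b, s -> z, t -> d / V _ V: fires at position(s) 9: buvonfuozabbvi
2. o -> e, u -> i / F C0 _: no change
surface: buvonfuozabbvi

cell TOR=mi, CLASS=ol, CASE=un:
underlying: buvonfu-ku-po-a
1. f -> v, k -> g, p -> b, s -> z, t -> d / V _ V: fires at position(s) 8, 10: buvonfuguboa
2. o -> e, u -> i / F C0 _: no change
surface: buvonfuguboa

cell TOR=ma, CLASS=ol, CASE=un:
underlying: buvonfu-vi-po-a
1. f -> v, k -> g, p -> b, s -> z, t -> d / V _ V: fires at position(s) 10: buvonfuviboa
2. o -> e, u -> i / F C0 _: fires at position(s) 11: buvonfuvibea
surface: buvonfuvibea


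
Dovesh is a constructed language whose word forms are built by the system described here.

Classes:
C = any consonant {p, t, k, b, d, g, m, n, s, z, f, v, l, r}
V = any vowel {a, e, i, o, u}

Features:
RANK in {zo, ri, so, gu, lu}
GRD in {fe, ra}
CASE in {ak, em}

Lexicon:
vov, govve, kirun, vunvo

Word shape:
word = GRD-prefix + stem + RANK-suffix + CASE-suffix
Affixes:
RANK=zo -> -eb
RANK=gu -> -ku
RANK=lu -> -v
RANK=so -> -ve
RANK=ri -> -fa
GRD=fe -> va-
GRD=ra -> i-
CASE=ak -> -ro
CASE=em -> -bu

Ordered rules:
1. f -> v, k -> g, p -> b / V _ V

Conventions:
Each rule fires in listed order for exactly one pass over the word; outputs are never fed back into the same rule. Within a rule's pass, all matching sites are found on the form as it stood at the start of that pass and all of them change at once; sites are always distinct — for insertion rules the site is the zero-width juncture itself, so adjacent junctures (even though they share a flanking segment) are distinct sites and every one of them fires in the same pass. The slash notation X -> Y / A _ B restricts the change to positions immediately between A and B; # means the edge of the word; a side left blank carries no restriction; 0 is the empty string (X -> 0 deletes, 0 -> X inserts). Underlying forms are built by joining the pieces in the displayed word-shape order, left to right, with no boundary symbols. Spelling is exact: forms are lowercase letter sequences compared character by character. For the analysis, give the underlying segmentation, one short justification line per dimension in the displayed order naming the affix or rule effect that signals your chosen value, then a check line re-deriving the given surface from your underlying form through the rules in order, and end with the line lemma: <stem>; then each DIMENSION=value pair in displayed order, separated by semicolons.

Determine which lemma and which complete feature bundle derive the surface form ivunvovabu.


underlying: i-vunvo-fa-bu
RANK=ri - signalled by the affix -fa
GRD=ra - signalled by the affix i-
CASE=em - signalled by the affix -bu
check: ivunvofabu -> ivunvovabu
lemma: vunvo; RANK=ri; GRD=ra; CASE=em


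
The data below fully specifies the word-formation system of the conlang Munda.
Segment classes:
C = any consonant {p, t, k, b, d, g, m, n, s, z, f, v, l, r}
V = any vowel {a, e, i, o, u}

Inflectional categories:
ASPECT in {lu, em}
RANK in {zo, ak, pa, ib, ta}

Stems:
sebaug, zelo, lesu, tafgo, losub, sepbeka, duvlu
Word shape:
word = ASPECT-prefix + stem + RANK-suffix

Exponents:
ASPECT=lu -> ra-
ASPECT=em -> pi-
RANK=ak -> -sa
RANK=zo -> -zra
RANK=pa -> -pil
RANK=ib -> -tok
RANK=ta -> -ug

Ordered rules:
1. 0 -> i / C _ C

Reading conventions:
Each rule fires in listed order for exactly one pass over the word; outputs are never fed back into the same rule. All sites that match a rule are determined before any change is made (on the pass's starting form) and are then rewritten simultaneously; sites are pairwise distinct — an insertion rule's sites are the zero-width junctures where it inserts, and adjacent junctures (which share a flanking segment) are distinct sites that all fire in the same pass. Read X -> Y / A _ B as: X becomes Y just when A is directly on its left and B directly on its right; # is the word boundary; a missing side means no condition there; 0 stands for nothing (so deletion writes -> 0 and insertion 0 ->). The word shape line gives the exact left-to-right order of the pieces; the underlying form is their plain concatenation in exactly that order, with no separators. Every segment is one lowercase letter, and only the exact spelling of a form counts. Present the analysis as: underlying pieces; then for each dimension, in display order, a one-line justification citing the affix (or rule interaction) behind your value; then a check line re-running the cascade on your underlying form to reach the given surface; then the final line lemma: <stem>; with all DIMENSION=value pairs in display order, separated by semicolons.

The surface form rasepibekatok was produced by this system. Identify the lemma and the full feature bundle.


underlying: ra-sepbeka-tok
ASPECT=lu - signalled by the affix ra-
RANK=ib - signalled by the affix -tok
check: rasepbekatok -> rasepibekatok
lemma: sepbeka; ASPECT=lu; RANK=ib


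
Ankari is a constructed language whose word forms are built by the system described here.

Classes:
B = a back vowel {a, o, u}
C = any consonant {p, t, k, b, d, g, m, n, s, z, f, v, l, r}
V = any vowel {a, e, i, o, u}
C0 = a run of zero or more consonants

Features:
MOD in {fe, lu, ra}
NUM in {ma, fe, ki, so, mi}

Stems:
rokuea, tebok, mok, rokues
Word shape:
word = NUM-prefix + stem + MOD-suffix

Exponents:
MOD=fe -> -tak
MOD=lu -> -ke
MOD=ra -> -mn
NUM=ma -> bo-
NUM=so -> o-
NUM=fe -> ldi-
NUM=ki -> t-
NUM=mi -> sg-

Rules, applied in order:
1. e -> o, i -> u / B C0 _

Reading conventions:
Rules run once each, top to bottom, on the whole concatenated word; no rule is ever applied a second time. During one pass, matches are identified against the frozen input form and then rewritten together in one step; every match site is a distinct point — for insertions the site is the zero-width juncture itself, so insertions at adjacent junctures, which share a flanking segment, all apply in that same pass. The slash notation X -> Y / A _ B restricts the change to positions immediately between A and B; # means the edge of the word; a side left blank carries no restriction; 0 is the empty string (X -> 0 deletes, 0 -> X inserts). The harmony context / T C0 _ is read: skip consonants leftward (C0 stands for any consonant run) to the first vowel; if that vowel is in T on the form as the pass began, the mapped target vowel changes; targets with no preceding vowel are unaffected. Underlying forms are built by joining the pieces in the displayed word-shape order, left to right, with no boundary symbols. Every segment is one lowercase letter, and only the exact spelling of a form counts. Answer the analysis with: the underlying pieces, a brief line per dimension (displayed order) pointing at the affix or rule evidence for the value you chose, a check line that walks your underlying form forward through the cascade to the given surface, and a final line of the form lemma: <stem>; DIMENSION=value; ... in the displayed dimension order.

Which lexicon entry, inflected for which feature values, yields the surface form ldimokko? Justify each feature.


underlying: ldi-mok-ke
MOD=lu - signalled by the affix -ke
NUM=fe - signalled by the affix ldi-
check: ldimokke -> ldimokko
lemma: mok; MOD=lu; NUM=fe


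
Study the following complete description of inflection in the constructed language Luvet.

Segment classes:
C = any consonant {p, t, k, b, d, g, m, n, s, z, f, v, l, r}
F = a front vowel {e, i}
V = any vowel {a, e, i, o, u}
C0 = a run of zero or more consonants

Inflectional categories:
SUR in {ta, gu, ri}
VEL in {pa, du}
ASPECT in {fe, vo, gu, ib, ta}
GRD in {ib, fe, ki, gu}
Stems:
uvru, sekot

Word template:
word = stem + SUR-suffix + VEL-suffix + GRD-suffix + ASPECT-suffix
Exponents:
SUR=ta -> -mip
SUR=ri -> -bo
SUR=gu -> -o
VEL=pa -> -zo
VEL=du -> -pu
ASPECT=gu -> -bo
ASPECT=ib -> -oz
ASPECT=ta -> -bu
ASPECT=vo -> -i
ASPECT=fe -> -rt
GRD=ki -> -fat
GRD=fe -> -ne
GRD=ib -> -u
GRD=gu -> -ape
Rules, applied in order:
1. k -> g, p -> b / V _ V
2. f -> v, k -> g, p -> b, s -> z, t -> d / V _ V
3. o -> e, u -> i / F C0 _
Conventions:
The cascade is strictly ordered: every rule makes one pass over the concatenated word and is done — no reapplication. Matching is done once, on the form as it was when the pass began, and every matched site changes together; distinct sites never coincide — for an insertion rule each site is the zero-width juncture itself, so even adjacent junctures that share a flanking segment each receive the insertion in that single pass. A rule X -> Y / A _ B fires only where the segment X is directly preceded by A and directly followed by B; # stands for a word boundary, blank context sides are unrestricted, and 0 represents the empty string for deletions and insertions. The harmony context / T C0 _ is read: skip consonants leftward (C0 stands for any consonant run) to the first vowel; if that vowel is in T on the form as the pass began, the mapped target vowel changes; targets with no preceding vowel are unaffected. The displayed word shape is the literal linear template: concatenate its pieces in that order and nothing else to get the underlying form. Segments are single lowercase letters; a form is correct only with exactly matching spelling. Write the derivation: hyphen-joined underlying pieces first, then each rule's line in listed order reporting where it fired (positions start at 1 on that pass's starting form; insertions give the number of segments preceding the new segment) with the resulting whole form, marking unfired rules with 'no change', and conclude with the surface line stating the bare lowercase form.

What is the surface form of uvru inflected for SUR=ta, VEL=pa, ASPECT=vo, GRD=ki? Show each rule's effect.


underlying: uvru-mip-zo-fat-i
1. k -> g, p -> b / V _ V: no change
2. f -> v, k -> g, p -> b, s -> z, t -> d / V _ V: fires at position(s) 10, 12: uvrumipzovadi
3. o -> e, u -> i / F C0 _: fires at position(s) 9: uvrumipzevadi
surface: uvrumipzevadi


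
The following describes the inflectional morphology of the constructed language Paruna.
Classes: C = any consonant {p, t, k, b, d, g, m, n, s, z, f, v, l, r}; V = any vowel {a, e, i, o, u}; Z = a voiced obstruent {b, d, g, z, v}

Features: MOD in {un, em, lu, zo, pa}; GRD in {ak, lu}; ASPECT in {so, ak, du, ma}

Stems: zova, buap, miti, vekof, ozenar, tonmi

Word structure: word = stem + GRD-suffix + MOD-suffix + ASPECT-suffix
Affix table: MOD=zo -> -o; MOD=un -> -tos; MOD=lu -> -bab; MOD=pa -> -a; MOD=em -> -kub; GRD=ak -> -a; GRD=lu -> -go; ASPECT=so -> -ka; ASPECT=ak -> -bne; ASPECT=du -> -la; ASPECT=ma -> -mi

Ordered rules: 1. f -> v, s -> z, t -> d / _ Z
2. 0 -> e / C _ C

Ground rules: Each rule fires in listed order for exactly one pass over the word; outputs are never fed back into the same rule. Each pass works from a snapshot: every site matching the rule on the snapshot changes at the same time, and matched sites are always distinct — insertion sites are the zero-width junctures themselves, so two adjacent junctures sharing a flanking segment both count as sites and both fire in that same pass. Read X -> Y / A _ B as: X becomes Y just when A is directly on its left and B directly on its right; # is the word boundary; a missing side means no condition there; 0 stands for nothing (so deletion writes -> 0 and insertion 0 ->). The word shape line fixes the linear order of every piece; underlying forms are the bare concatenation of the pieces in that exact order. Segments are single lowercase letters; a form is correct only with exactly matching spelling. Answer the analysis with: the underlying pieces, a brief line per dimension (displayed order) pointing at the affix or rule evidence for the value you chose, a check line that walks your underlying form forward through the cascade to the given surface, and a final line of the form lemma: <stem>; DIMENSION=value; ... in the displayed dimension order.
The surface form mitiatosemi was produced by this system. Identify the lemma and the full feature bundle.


underlying: miti-a-tos-mi
MOD=un - signalled by the affix -tos
GRD=ak - signalled by the affix -a
ASPECT=ma - signalled by the affix -mi
check: mitiatosmi -> mitiatosmi -> mitiatosemi
lemma: miti; MOD=un; GRD=ak; ASPECT=ma


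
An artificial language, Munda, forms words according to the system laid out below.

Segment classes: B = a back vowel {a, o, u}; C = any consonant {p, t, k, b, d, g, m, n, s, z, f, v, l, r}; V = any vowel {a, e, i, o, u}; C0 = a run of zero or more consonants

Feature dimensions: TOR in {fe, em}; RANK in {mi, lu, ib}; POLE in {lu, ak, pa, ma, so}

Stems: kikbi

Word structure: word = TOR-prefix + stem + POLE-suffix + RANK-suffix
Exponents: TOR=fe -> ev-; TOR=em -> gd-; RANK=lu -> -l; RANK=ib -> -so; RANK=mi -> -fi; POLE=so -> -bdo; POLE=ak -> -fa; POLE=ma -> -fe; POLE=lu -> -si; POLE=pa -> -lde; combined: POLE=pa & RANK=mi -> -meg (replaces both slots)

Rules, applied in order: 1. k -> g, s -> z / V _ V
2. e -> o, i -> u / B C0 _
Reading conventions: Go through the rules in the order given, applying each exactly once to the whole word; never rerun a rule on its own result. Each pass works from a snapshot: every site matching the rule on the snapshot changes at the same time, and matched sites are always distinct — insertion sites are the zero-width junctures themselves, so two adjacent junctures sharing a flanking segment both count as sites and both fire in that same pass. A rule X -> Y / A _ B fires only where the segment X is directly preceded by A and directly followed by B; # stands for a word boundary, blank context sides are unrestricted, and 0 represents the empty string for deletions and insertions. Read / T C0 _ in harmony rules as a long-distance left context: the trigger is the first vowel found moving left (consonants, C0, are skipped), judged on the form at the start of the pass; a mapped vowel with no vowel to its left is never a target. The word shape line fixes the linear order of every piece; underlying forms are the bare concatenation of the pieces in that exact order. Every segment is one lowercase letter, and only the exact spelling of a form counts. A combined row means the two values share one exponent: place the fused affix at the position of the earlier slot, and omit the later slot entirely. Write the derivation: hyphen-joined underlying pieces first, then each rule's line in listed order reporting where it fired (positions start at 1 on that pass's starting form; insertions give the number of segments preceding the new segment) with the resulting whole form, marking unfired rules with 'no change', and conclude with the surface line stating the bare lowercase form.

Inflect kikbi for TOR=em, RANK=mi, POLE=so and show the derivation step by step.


underlying: gd-kikbi-bdo-fi
1. k -> g, s -> z / V _ V: no change
2. e -> o, i -> u / B C0 _: fires at position(s) 12: gdkikbibdofu
surface: gdkikbibdofu


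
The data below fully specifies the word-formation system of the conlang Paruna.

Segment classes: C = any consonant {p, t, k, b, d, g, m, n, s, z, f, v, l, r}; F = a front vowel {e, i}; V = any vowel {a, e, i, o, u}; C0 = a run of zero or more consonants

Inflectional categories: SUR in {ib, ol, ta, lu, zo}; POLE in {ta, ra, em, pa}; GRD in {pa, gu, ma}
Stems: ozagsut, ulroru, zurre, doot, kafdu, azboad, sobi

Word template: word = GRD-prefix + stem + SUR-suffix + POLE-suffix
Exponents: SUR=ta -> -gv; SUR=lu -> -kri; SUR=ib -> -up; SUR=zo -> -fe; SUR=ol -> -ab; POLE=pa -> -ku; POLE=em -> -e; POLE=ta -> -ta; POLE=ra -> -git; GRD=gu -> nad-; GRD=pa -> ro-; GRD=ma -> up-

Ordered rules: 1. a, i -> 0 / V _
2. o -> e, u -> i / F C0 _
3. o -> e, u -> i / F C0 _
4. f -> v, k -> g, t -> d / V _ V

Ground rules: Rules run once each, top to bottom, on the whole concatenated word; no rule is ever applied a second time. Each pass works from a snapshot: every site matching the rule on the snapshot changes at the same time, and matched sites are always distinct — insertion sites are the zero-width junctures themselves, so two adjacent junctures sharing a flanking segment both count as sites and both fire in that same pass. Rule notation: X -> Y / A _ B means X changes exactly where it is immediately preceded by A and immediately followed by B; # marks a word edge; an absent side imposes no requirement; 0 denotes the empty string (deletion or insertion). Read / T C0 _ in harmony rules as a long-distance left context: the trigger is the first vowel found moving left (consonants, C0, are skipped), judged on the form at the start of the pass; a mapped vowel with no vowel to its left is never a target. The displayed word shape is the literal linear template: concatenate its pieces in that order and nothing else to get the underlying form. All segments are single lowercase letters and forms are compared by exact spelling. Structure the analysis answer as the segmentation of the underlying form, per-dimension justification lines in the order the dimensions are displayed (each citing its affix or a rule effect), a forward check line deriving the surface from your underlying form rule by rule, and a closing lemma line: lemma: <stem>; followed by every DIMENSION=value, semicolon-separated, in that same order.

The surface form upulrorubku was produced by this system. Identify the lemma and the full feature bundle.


underlying: up-ulroru-ab-ku
SUR=ol - signalled by the affix -ab
POLE=pa - signalled by the affix -ku
GRD=ma - signalled by the affix up-
check: upulroruabku -> upulrorubku -> upulrorubku -> upulrorubku -> upulrorubku
lemma: ulroru; SUR=ol; POLE=pa; GRD=ma


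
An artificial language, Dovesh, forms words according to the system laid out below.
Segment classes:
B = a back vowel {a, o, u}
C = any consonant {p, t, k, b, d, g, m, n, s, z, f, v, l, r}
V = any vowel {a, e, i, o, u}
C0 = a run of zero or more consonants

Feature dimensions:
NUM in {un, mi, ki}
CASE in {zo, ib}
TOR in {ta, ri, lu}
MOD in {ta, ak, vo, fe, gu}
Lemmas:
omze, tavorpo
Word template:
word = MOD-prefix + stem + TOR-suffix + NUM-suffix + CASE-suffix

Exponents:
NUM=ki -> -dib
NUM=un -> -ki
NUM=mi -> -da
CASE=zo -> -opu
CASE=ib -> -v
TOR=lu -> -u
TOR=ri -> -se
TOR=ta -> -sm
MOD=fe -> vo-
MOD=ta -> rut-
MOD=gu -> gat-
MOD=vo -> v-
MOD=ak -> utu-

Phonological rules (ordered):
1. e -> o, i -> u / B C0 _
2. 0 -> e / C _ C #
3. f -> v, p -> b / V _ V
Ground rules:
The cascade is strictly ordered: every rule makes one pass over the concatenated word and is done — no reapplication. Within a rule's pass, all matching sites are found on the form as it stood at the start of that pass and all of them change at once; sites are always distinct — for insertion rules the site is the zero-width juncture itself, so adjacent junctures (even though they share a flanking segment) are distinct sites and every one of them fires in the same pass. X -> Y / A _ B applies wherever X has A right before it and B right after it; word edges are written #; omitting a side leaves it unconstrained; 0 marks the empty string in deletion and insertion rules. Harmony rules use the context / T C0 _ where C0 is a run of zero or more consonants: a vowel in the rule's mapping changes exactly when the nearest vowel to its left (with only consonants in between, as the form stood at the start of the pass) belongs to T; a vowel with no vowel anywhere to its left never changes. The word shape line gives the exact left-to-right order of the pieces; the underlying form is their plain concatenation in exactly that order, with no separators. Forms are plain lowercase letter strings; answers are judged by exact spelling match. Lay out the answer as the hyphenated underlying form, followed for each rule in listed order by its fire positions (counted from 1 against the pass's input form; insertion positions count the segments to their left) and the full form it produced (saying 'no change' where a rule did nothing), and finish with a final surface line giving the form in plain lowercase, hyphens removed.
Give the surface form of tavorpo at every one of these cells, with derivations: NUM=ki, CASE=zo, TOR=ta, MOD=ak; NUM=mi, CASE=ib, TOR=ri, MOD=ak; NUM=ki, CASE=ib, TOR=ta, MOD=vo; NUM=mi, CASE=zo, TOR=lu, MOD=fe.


cell NUM=ki, CASE=zo, TOR=ta, MOD=ak:
underlying: utu-tavorpo-sm-dib-opu
1. e -> o, i -> u / B C0 _: fires at position(s) 14: ututavorposmdubopu
2. 0 -> e / C _ C #: no change
3. f -> v, p -> b / V _ V: fires at position(s) 17: ututavorposmdubobu
surface: ututavorposmdubobu

cell NUM=mi, CASE=ib, TOR=ri, MOD=ak:
underlying: utu-tavorpo-se-da-v
1. e -> o, i -> u / B C0 _: fires at position(s) 12: ututavorposodav
2. 0 -> e / C _ C #: no change
3. f -> v, p -> b / V _ V: no change
surface: ututavorposodav

cell NUM=ki, CASE=ib, TOR=ta, MOD=vo:
underlying: v-tavorpo-sm-dib-v
1. e -> o, i -> u / B C0 _: fires at position(s) 12: vtavorposmdubv
2. 0 -> e / C _ C #: inserts after position(s) 13: vtavorposmdubev
3. f -> v, p -> b / V _ V: no change
surface: vtavorposmdubev

cell NUM=mi, CASE=zo, TOR=lu, MOD=fe:
underlying: vo-tavorpo-u-da-opu
1. e -> o, i -> u / B C0 _: no change
2. 0 -> e / C _ C #: no change
3. f -> v, p -> b / V _ V: fires at position(s) 14: votavorpoudaobu
surface: votavorpoudaobu


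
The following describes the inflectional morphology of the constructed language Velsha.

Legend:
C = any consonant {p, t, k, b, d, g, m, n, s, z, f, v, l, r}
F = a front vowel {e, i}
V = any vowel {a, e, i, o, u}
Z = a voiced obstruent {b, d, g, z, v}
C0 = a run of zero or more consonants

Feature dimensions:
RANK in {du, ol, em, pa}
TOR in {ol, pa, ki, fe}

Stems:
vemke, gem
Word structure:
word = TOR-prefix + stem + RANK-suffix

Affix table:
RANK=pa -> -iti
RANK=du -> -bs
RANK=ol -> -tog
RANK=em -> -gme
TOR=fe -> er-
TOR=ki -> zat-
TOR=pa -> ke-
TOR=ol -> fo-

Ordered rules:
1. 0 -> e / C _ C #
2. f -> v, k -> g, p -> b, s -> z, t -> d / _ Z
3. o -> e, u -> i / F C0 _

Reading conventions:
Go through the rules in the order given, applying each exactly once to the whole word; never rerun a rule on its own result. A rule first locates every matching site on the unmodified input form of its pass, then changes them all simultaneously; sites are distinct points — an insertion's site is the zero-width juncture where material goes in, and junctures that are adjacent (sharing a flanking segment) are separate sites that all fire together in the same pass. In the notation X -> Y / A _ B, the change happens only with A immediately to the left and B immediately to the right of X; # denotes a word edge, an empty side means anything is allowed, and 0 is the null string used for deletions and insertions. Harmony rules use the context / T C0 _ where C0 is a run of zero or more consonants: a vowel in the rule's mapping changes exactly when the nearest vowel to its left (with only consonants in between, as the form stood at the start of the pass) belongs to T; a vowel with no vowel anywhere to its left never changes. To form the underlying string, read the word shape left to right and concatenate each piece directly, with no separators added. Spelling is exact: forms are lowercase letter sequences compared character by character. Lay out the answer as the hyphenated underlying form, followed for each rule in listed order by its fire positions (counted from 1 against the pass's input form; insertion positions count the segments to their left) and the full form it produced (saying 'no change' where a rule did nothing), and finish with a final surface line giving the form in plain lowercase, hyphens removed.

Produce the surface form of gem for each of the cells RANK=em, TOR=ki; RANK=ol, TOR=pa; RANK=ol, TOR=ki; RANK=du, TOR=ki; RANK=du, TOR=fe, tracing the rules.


cell RANK=em, TOR=ki:
underlying: zat-gem-gme
1. 0 -> e / C _ C #: no change
2. f -> v, k -> g, p -> b, s -> z, t -> d / _ Z: fires at position(s) 3: zadgemgme
3. o -> e, u -> i / F C0 _: no change
surface: zadgemgme

cell RANK=ol, TOR=pa:
underlying: ke-gem-tog
1. 0 -> e / C _ C #: no change
2. f -> v, k -> g, p -> b, s -> z, t -> d / _ Z: no change
3. o -> e, u -> i / F C0 _: fires at position(s) 7: kegemteg
surface: kegemteg

cell RANK=ol, TOR=ki:
underlying: zat-gem-tog
1. 0 -> e / C _ C #: no change
2. f -> v, k -> g, p -> b, s -> z, t -> d / _ Z: fires at position(s) 3: zadgemtog
3. o -> e, u -> i / F C0 _: fires at position(s) 8: zadgemteg
surface: zadgemteg

cell RANK=du, TOR=ki:
underlying: zat-gem-bs
1. 0 -> e / C _ C #: inserts after position(s) 7: zatgembes
2. f -> v, k -> g, p -> b, s -> z, t -> d / _ Z: fires at position(s) 3: zadgembes
3. o -> e, u -> i / F C0 _: no change
surface: zadgembes

cell RANK=du, TOR=fe:
underlying: er-gem-bs
1. 0 -> e / C _ C #: inserts after position(s) 6: ergembes
2. f -> v, k -> g, p -> b, s -> z, t -> d / _ Z: no change
3. o -> e, u -> i / F C0 _: no change
surface: ergembes
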